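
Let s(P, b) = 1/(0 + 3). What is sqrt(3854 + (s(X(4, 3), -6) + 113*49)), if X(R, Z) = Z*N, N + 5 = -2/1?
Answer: sqrt(84522)/3 ≈ 96.909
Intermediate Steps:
N = -7 (N = -5 - 2/1 = -5 - 2*1 = -5 - 2 = -7)
X(R, Z) = -7*Z (X(R, Z) = Z*(-7) = -7*Z)
s(P, b) = 1/3
sqrt(3854 + (s(X(4, 3), -6) + 113*49)) = sqrt(3854 + (1/3 + 113*49)) = sqrt(3854 + (1/3 + 5537)) = sqrt(3854 + 16612/3) = sqrt(28174/3) = sqrt(84522)/3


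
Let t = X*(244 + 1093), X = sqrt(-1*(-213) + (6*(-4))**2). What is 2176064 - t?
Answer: 2176064 - 1337*sqrt(789) ≈ 2.1385e+6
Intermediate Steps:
X = sqrt(789) (X = sqrt(213 + (-24)**2) = sqrt(213 + 576) = sqrt(789) ≈ 28.089)
t = 1337*sqrt(789) (t = sqrt(789)*(244 + 1093) = sqrt(789)*1337 = 1337*sqrt(789) ≈ 37555.)
2176064 - t = 2176064 - 1337*sqrt(789)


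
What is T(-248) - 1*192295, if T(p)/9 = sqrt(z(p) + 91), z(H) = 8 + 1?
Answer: -192205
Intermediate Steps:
z(H) = 9
T(p) = 90 (T(p) = 9*sqrt(9 + 91) = 9*sqrt(100) = 9*10 = 90)
T(-248) - 1*192295 = 90 - 1*192295 = 90 - 192295 = -192205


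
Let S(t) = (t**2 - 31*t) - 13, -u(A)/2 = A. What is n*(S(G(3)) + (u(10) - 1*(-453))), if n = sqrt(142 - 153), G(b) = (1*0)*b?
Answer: 420*I*sqrt(11) ≈ 1393.0*I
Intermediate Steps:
u(A) = -2*A
G(b) = 0 (G(b) = 0*b = 0)
n = I*sqrt(11) (n = sqrt(-11) = I*sqrt(11) ≈ 3.3166*I)
S(t) = -13 + t**2 - 31*t
n*(S(G(3)) + (u(10) - 1*(-453))) = (I*sqrt(11))*((-13 + 0**2 - 31*0) + (-2*10 - 1*(-453))) = (I*sqrt(11))*((-13 + 0 + 0) + (-20 + 453)) = (I*sqrt(11))*(-13 + 433) = (I*sqrt(11))*420 = 420*I*sqrt(11)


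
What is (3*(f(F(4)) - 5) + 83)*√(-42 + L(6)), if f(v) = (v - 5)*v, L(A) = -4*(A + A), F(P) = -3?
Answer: 420*I*√10 ≈ 1328.2*I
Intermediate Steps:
L(A) = -8*A
f(v) = v*(-5 + v) (f(v) = (-5 + v)*v = v*(-5 + v))
(3*(f(F(4)) - 5) + 83)*√(-42 + L(6)) = (3*(-3*(-5 - 3) - 5) + 83)*√(-42 - 8*6) = (3*(-3*(-8) - 5) + 83)*√(-42 - 48) = (3*(24 - 5) + 83)*√(-90) = (3*19 + 83)*(3*I*√10) = (57 + 83)*(3*I*√10) = 140*(3*I*√10) = 420*I*√10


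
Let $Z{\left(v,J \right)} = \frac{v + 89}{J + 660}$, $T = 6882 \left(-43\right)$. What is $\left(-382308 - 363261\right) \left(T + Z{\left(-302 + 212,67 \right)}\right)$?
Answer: $\frac{160400374872507}{727} \approx 2.2063 \cdot 10^{11}$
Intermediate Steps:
$T = -295926$
$Z{\left(v,J \right)} = \frac{89 + v}{660 + J}$
$\left(-382308 - 363261\right) \left(T + Z{\left(-302 + 212,67 \right)}\right) = \left(-382308 - 363261\right) \left(-295926 + \frac{89 + \left(-302 + 212\right)}{660 + 67}\right) = - 745569 \left(-295926 + \frac{89 - 90}{727}\right) = - 745569 \left(-295926 + \frac{1}{727} \left(-1\right)\right) = - 745569 \left(-295926 - \frac{1}{727}\right) = \left(-745569\right) \left(- \frac{215138203}{727}\right) = \frac{160400374872507}{727}$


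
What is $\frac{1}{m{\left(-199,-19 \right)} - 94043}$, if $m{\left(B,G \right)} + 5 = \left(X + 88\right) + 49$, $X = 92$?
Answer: $- \frac{1}{93819} \approx -1.0659 \cdot 10^{-5}$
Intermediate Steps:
$m{\left(B,G \right)} = 224$ ($m{\left(B,G \right)} = -5 + \left(\left(92 + 88\right) + 49\right) = -5 + \left(180 + 49\right) = -5 + 229 = 224$)
$\frac{1}{m{\left(-199,-19 \right)} - 94043} = \frac{1}{224 - 94043} = \frac{1}{-93819} = - \frac{1}{93819}$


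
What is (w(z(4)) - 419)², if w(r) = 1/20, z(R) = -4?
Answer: 70207641/400 ≈ 1.7552e+5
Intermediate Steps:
w(r) = 1/20
(w(z(4)) - 419)² = (1/20 - 419)² = (-8379/20)² = 70207641/400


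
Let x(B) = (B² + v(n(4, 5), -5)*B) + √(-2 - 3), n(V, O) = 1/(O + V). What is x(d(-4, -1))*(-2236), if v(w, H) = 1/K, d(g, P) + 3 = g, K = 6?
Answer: -320866/3 - 2236*I*√5 ≈ -1.0696e+5 - 4999.9*I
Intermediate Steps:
d(g, P) = -3 + g
v(w, H) = ⅙ (v(w, H) = 1/6 = ⅙)
x(B) = B² + B/6 + I*√5 (x(B) = (B² + B/6) + √(-2 - 3) = (B² + B/6) + √(-5) = (B² + B/6) + I*√5 = B² + B/6 + I*√5)
x(d(-4, -1))*(-2236) = ((-3 - 4)² + (-3 - 4)/6 + I*√5)*(-2236) = ((-7)² + (⅙)*(-7) + I*√5)*(-2236) = (49 - 7/6 + I*√5)*(-2236) = (287/6 + I*√5)*(-2236) = -320866/3 - 2236*I*√5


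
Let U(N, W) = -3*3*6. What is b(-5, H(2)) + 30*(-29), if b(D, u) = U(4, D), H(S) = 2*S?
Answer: -924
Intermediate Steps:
U(N, W) = -54 (U(N, W) = -9*6 = -54)
b(D, u) = -54
b(-5, H(2)) + 30*(-29) = -54 + 30*(-29) = -54 - 870 = -924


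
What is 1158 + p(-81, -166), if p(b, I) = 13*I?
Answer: -1000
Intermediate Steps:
1158 + p(-81, -166) = 1158 + 13*(-166) = 1158 - 2158 = -1000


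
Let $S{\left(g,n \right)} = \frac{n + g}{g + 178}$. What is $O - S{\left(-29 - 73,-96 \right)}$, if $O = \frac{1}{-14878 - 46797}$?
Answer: $\frac{6105787}{2343650} \approx 2.6052$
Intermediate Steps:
$O = - \frac{1}{61675}$ ($O = \frac{1}{-61675} = - \frac{1}{61675} \approx -1.6214 \cdot 10^{-5}$)
$S{\left(g,n \right)} = \frac{g + n}{178 + g}$
$O - S{\left(-29 - 73,-96 \right)} = - \frac{1}{61675} - \frac{\left(-29 - 73\right) - 96}{178 - 102} = - \frac{1}{61675} - \frac{-102 - 96}{178 - 102} = - \frac{1}{61675} - \frac{1}{76} \left(-198\right) = - \frac{1}{61675} - - \frac{99}{38} = - \frac{1}{61675} + \frac{99}{38} = \frac{6105787}{2343650}$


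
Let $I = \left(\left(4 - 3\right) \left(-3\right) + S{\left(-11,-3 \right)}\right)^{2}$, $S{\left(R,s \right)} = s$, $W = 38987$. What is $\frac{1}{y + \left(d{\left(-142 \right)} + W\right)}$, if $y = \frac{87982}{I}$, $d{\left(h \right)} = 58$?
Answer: $\frac{18}{746801} \approx 2.4103 \cdot 10^{-5}$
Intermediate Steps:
$I = 36$ ($I = \left(\left(4 - 3\right) \left(-3\right) - 3\right)^{2} = \left(1 \left(-3\right) - 3\right)^{2} = \left(-3 - 3\right)^{2} = \left(-6\right)^{2} = 36$)
$y = \frac{43991}{18}$ ($y = \frac{87982}{36} = 87982 \cdot \frac{1}{36} = \frac{43991}{18} \approx 2443.9$)
$\frac{1}{y + \left(d{\left(-142 \right)} + W\right)} = \frac{1}{\frac{43991}{18} + \left(58 + 38987\right)} = \frac{1}{\frac{43991}{18} + 39045} = \frac{1}{\frac{746801}{18}} = \frac{18}{746801}$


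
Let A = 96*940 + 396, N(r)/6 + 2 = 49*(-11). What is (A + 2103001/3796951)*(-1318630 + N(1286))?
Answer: -454913782495838212/3796951 ≈ -1.1981e+11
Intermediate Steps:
N(r) = -3246 (N(r) = -12 + 6*(49*(-11)) = -12 + 6*(-539) = -12 - 3234 = -3246)
A = 90636 (A = 90240 + 396 = 90636)
(A + 2103001/3796951)*(-1318630 + N(1286)) = (90636 + 2103001/3796951)*(-1318630 - 3246) = (90636 + 2103001*(1/3796951))*(-1321876) = (90636 + 2103001/3796951)*(-1321876) = (344142553837/3796951)*(-1321876) = -454913782495838212/3796951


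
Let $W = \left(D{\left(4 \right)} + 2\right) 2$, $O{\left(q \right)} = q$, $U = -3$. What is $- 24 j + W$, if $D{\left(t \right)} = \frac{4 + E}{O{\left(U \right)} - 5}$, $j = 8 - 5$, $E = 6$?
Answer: $- \frac{141}{2} \approx -70.5$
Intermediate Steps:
$j = 3$ ($j = 8 - 5 = 3$)
$D{\left(t \right)} = - \frac{5}{4}$ ($D{\left(t \right)} = \frac{4 + 6}{-3 - 5} = \frac{10}{-8} = 10 \left(- \frac{1}{8}\right) = - \frac{5}{4}$)
$W = \frac{3}{2}$ ($W = \left(- \frac{5}{4} + 2\right) 2 = \frac{3}{4} \cdot 2 = \frac{3}{2} \approx 1.5$)
$- 24 j + W = \left(-24\right) 3 + \frac{3}{2} = -72 + \frac{3}{2} = - \frac{141}{2}$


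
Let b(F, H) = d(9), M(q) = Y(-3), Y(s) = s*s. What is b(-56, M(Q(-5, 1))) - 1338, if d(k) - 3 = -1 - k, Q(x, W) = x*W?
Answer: -1345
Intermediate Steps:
Q(x, W) = W*x
Y(s) = s²
d(k) = 2 - k (d(k) = 3 + (-1 - k) = 2 - k)
M(q) = 9 (M(q) = (-3)² = 9)
b(F, H) = -7 (b(F, H) = 2 - 1*9 = 2 - 9 = -7)
b(-56, M(Q(-5, 1))) - 1338 = -7 - 1338 = -1345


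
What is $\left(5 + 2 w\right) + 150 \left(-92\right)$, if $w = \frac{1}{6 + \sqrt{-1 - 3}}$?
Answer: $- \frac{137947}{10} - \frac{i}{10} \approx -13795.0 - 0.1 i$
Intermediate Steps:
$w = \frac{6 - 2 i}{40}$ ($w = \frac{1}{6 + \sqrt{-4}} = \frac{1}{6 + 2 i} = \frac{6 - 2 i}{40} \approx 0.15 - 0.05 i$)
$\left(5 + 2 w\right) + 150 \left(-92\right) = \left(5 + 2 \left(\frac{3}{20} - \frac{i}{20}\right)\right) + 150 \left(-92\right) = \left(5 + \left(\frac{3}{10} - \frac{i}{10}\right)\right) - 13800 = \left(\frac{53}{10} - \frac{i}{10}\right) - 13800 = - \frac{137947}{10} - \frac{i}{10}$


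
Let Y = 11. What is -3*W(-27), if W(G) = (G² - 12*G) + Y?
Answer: -3192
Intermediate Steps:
W(G) = 11 + G² - 12*G (W(G) = (G² - 12*G) + 11 = 11 + G² - 12*G)
-3*W(-27) = -3*(11 + (-27)² - 12*(-27)) = -3*(11 + 729 + 324) = -3*1064 = -3192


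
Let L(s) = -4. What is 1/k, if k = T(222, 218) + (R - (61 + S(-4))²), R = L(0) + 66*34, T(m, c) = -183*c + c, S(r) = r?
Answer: -1/40685 ≈ -2.4579e-5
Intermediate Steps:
T(m, c) = -182*c
R = 2240 (R = -4 + 66*34 = -4 + 2244 = 2240)
k = -40685 (k = -182*218 + (2240 - (61 - 4)²) = -39676 + (2240 - 1*57²) = -39676 + (2240 - 1*3249) = -39676 + (2240 - 3249) = -39676 - 1009 = -40685)
1/k = 1/(-40685) = -1/40685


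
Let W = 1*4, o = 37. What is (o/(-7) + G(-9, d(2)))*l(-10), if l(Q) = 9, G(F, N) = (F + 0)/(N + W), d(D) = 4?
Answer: -3231/56 ≈ -57.696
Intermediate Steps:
W = 4
G(F, N) = F/(4 + N) (G(F, N) = (F + 0)/(N + 4) = F/(4 + N))
(o/(-7) + G(-9, d(2)))*l(-10) = (37/(-7) - 9/(4 + 4))*9 = (37*(-1/7) - 9/8)*9 = (-37/7 - 9*1/8)*9 = (-37/7 - 9/8)*9 = -359/56*9 = -3231/56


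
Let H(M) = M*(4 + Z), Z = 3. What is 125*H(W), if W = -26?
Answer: -22750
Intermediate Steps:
H(M) = 7*M (H(M) = M*(4 + 3) = M*7 = 7*M)
125*H(W) = 125*(7*(-26)) = 125*(-182) = -22750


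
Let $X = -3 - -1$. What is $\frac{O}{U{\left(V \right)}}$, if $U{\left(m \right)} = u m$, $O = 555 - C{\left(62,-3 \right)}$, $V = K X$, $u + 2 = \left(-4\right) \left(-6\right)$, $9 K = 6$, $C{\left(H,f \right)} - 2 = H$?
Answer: $- \frac{1473}{88} \approx -16.739$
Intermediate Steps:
$C{\left(H,f \right)} = 2 + H$
$K = \frac{2}{3}$ ($K = \frac{1}{9} \cdot 6 = \frac{2}{3} \approx 0.66667$)
$X = -2$ ($X = -3 + 1 = -2$)
$u = 22$ ($u = -2 - -24 = -2 + 24 = 22$)
$V = - \frac{4}{3}$ ($V = \frac{2}{3} \left(-2\right) = - \frac{4}{3} \approx -1.3333$)
$O = 491$ ($O = 555 - \left(2 + 62\right) = 555 - 64 = 491$)
$U{\left(m \right)} = 22 m$
$\frac{O}{U{\left(V \right)}} = \frac{491}{22 \left(- \frac{4}{3}\right)} = \frac{491}{- \frac{88}{3}} = 491 \left(- \frac{3}{88}\right) = - \frac{1473}{88}$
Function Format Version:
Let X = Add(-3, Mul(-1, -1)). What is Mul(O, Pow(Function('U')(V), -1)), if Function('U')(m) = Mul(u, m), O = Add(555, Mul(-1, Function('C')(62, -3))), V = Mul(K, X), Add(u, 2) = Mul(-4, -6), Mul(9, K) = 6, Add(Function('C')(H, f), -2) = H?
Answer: Rational(-1473, 88) ≈ -16.739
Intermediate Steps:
Function('C')(H, f) = Add(2, H)
K = Rational(2, 3) (K = Mul(Rational(1, 9), 6) = Rational(2, 3) ≈ 0.66667)
X = -2 (X = Add(-3, 1) = -2)
u = 22 (u = Add(-2, Mul(-4, -6)) = Add(-2, 24) = 22)
V = Rational(-4, 3) (V = Mul(Rational(2, 3), -2) = Rational(-4, 3) ≈ -1.3333)
O = 491 (O = Add(555, Mul(-1, Add(2, 62))) = Add(555, Mul(-1, 64)) = Add(555, -64) = 491)
Function('U')(m) = Mul(22, m)
Mul(O, Pow(Function('U')(V), -1)) = Mul(491, Pow(Mul(22, Rational(-4, 3)), -1)) = Mul(491, Pow(Rational(-88, 3), -1)) = Mul(491, Rational(-3, 88)) = Rational(-1473, 88)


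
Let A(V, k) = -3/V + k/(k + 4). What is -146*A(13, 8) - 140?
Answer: -7942/39 ≈ -203.64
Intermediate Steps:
A(V, k) = -3/V + k/(4 + k)
-146*A(13, 8) - 140 = -146*(-12 - 3*8 + 13*8)/(13*(4 + 8)) - 140 = -146*(-12 - 24 + 104)/(13*12) - 140 = -146*68/(13*12) - 140 = -146*17/39 - 140 = -2482/39 - 140 = -7942/39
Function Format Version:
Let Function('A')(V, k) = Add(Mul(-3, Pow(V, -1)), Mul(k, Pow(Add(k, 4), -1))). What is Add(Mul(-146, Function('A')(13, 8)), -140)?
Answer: Rational(-7942, 39) ≈ -203.64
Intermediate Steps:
Function('A')(V, k) = Add(Mul(-3, Pow(V, -1)), Mul(k, Pow(Add(4, k), -1)))
Add(Mul(-146, Function('A')(13, 8)), -140) = Add(Mul(-146, Mul(Pow(13, -1), Pow(Add(4, 8), -1), Add(-12, Mul(-3, 8), Mul(13, 8)))), -140) = Add(Mul(-146, Mul(Rational(1, 13), Pow(12, -1), Add(-12, -24, 104))), -140) = Add(Mul(-146, Mul(Rational(1, 13), Rational(1, 12), 68)), -140) = Add(Mul(-146, Rational(17, 39)), -140) = Add(Rational(-2482, 39), -140) = Rational(-7942, 39)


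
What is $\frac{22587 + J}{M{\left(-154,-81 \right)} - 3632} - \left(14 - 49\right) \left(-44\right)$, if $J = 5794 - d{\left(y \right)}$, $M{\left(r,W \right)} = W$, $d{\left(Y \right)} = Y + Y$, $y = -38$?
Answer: $- \frac{5746477}{3713} \approx -1547.7$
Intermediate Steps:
$d{\left(Y \right)} = 2 Y$
$J = 5870$ ($J = 5794 - 2 \left(-38\right) = 5794 - -76 = 5794 + 76 = 5870$)
$\frac{22587 + J}{M{\left(-154,-81 \right)} - 3632} - \left(14 - 49\right) \left(-44\right) = \frac{22587 + 5870}{-81 - 3632} - \left(14 - 49\right) \left(-44\right) = \frac{28457}{-3713} - \left(-35\right) \left(-44\right) = 28457 \left(- \frac{1}{3713}\right) - 1540 = - \frac{28457}{3713} - 1540 = - \frac{5746477}{3713}$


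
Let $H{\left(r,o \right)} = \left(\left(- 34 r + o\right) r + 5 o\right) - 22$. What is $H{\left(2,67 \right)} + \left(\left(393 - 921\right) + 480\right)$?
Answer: $263$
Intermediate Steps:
$H{\left(r,o \right)} = -22 + 5 o + r \left(o - 34 r\right)$ ($H{\left(r,o \right)} = \left(\left(o - 34 r\right) r + 5 o\right) - 22 = \left(r \left(o - 34 r\right) + 5 o\right) - 22 = \left(5 o + r \left(o - 34 r\right)\right) - 22 = -22 + 5 o + r \left(o - 34 r\right)$)
$H{\left(2,67 \right)} + \left(\left(393 - 921\right) + 480\right) = \left(-22 - 34 \cdot 2^{2} + 5 \cdot 67 + 67 \cdot 2\right) + \left(\left(393 - 921\right) + 480\right) = \left(-22 - 136 + 335 + 134\right) + \left(\left(393 - 921\right) + 480\right) = 311 + \left(-528 + 480\right) = 311 - 48 = 263$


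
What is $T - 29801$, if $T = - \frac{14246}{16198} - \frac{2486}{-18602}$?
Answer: $- \frac{2244929722965}{75328799} \approx -29802.0$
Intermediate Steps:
$T = - \frac{56183966}{75328799}$ ($T = \left(-14246\right) \frac{1}{16198} - - \frac{1243}{9301} = - \frac{7123}{8099} + \frac{1243}{9301} = - \frac{56183966}{75328799} \approx -0.74585$)
$T - 29801 = - \frac{56183966}{75328799} - 29801 = - \frac{2244929722965}{75328799}$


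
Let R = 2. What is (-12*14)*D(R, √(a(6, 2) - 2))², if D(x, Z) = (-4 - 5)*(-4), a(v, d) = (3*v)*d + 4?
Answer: -217728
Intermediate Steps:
a(v, d) = 4 + 3*d*v (a(v, d) = 3*d*v + 4 = 4 + 3*d*v)
D(x, Z) = 36 (D(x, Z) = -9*(-4) = 36)
(-12*14)*D(R, √(a(6, 2) - 2))² = -12*14*36² = -168*1296 = -217728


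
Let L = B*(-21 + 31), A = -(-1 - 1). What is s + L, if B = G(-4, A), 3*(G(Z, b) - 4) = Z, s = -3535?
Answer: -10525/3 ≈ -3508.3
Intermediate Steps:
A = 2 (A = -1*(-2) = 2)
G(Z, b) = 4 + Z/3
B = 8/3 (B = 4 + (⅓)*(-4) = 4 - 4/3 = 8/3 ≈ 2.6667)
L = 80/3 (L = 8*(-21 + 31)/3 = (8/3)*10 = 80/3 ≈ 26.667)
s + L = -3535 + 80/3 = -10525/3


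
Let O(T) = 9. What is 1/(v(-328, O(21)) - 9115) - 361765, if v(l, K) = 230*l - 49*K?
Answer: -30748577941/84996 ≈ -3.6177e+5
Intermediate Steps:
v(l, K) = -49*K + 230*l
1/(v(-328, O(21)) - 9115) - 361765 = 1/((-49*9 + 230*(-328)) - 9115) - 361765 = 1/((-441 - 75440) - 9115) - 361765 = 1/(-75881 - 9115) - 361765 = 1/(-84996) - 361765 = -1/84996 - 361765 = -30748577941/84996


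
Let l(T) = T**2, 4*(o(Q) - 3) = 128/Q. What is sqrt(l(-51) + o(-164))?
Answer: 2*sqrt(1094249)/41 ≈ 51.027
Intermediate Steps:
o(Q) = 3 + 32/Q (o(Q) = 3 + (128/Q)/4 = 3 + 32/Q)
sqrt(l(-51) + o(-164)) = sqrt((-51)**2 + (3 + 32/(-164))) = sqrt(2601 + (3 + 32*(-1/164))) = sqrt(2601 + (3 - 8/41)) = sqrt(2601 + 115/41) = sqrt(106756/41) = 2*sqrt(1094249)/41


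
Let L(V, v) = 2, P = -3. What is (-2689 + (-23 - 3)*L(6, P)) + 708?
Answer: -2033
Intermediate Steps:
(-2689 + (-23 - 3)*L(6, P)) + 708 = (-2689 + (-23 - 3)*2) + 708 = (-2689 - 26*2) + 708 = (-2689 - 52) + 708 = -2741 + 708 = -2033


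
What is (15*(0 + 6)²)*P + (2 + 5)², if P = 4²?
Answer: 8689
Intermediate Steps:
P = 16
(15*(0 + 6)²)*P + (2 + 5)² = (15*(0 + 6)²)*16 + (2 + 5)² = (15*6²)*16 + 7² = (15*36)*16 + 49 = 540*16 + 49 = 8640 + 49 = 8689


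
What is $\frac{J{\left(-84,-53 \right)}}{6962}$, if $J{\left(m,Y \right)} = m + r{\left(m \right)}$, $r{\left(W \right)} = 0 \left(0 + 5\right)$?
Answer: $- \frac{42}{3481} \approx -0.012066$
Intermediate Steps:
$r{\left(W \right)} = 0$ ($r{\left(W \right)} = 0 \cdot 5 = 0$)
$J{\left(m,Y \right)} = m$ ($J{\left(m,Y \right)} = m + 0 = m$)
$\frac{J{\left(-84,-53 \right)}}{6962} = - \frac{84}{6962} = \left(-84\right) \frac{1}{6962} = - \frac{42}{3481}$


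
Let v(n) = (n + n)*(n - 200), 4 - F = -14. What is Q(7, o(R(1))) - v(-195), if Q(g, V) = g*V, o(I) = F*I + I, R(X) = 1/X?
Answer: -153917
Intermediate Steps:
F = 18 (F = 4 - 1*(-14) = 4 + 14 = 18)
v(n) = 2*n*(-200 + n) (v(n) = (2*n)*(-200 + n) = 2*n*(-200 + n))
R(X) = 1/X
o(I) = 19*I (o(I) = 18*I + I = 19*I)
Q(g, V) = V*g
Q(7, o(R(1))) - v(-195) = (19/1)*7 - 2*(-195)*(-200 - 195) = (19*1)*7 - 2*(-195)*(-395) = 19*7 - 1*154050 = 133 - 154050 = -153917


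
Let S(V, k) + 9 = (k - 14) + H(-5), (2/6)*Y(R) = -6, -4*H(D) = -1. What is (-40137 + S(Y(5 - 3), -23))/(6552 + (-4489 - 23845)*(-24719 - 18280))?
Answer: -53577/1624453624 ≈ -3.2982e-5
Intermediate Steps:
H(D) = ¼ (H(D) = -¼*(-1) = ¼)
Y(R) = -18 (Y(R) = 3*(-6) = -18)
S(V, k) = -91/4 + k (S(V, k) = -9 + ((k - 14) + ¼) = -9 + ((-14 + k) + ¼) = -9 + (-55/4 + k) = -91/4 + k)
(-40137 + S(Y(5 - 3), -23))/(6552 + (-4489 - 23845)*(-24719 - 18280)) = (-40137 + (-91/4 - 23))/(6552 + (-4489 - 23845)*(-24719 - 18280)) = (-40137 - 183/4)/(6552 - 28334*(-42999)) = -160731/(4*(6552 + 1218333666)) = -160731/4/1218340218 = -160731/4*1/1218340218 = -53577/1624453624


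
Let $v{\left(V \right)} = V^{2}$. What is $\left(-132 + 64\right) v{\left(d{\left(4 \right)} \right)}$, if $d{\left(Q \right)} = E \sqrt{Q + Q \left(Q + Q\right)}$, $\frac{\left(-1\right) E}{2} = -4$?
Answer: $-156672$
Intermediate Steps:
$E = 8$ ($E = \left(-2\right) \left(-4\right) = 8$)
$d{\left(Q \right)} = 8 \sqrt{Q + 2 Q^{2}}$ ($d{\left(Q \right)} = 8 \sqrt{Q + Q \left(Q + Q\right)} = 8 \sqrt{Q + Q 2 Q} = 8 \sqrt{Q + 2 Q^{2}}$)
$\left(-132 + 64\right) v{\left(d{\left(4 \right)} \right)} = \left(-132 + 64\right) \left(8 \sqrt{4 \left(1 + 2 \cdot 4\right)}\right)^{2} = - 68 \left(8 \sqrt{4 \left(1 + 8\right)}\right)^{2} = - 68 \left(8 \sqrt{4 \cdot 9}\right)^{2} = - 68 \left(8 \sqrt{36}\right)^{2} = - 68 \left(8 \cdot 6\right)^{2} = - 68 \cdot 48^{2} = \left(-68\right) 2304 = -156672$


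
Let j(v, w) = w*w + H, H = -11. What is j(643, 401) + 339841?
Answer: 500631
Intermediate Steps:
j(v, w) = -11 + w² (j(v, w) = w*w - 11 = w² - 11 = -11 + w²)
j(643, 401) + 339841 = (-11 + 401²) + 339841 = (-11 + 160801) + 339841 = 160790 + 339841 = 500631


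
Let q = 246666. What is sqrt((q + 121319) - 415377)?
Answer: 4*I*sqrt(2962) ≈ 217.7*I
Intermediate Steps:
sqrt((q + 121319) - 415377) = sqrt((246666 + 121319) - 415377) = sqrt(367985 - 415377) = sqrt(-47392) = 4*I*sqrt(2962)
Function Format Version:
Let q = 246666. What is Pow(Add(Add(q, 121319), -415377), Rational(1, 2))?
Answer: Mul(4, I, Pow(2962, Rational(1, 2))) ≈ Mul(217.70, I)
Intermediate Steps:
Pow(Add(Add(q, 121319), -415377), Rational(1, 2)) = Pow(Add(Add(246666, 121319), -415377), Rational(1, 2)) = Pow(Add(367985, -415377), Rational(1, 2)) = Pow(-47392, Rational(1, 2)) = Mul(4, I, Pow(2962, Rational(1, 2)))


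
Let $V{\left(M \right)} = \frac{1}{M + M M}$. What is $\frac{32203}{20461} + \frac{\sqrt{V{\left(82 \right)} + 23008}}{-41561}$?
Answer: $\frac{32203}{20461} - \frac{3 \sqrt{118418689766}}{282864166} \approx 1.5702$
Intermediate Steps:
$V{\left(M \right)} = \frac{1}{M + M^{2}}$
$\frac{32203}{20461} + \frac{\sqrt{V{\left(82 \right)} + 23008}}{-41561} = \frac{32203}{20461} + \frac{\sqrt{\frac{1}{82 \left(1 + 82\right)} + 23008}}{-41561} = 32203 \cdot \frac{1}{20461} + \sqrt{\frac{1}{82 \cdot 83} + 23008} \left(- \frac{1}{41561}\right) = \frac{32203}{20461} + \sqrt{\frac{1}{82} \cdot \frac{1}{83} + 23008} \left(- \frac{1}{41561}\right) = \frac{32203}{20461} + \sqrt{\frac{1}{6806} + 23008} \left(- \frac{1}{41561}\right) = \frac{32203}{20461} + \sqrt{\frac{156592449}{6806}} \left(- \frac{1}{41561}\right) = \frac{32203}{20461} + \frac{3 \sqrt{118418689766}}{6806} \left(- \frac{1}{41561}\right) = \frac{32203}{20461} - \frac{3 \sqrt{118418689766}}{282864166}$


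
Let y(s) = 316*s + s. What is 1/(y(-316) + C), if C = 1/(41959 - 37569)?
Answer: -4390/439755079 ≈ -9.9828e-6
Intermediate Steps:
C = 1/4390 ≈ 0.00022779
y(s) = 317*s
1/(y(-316) + C) = 1/(317*(-316) + 1/4390) = 1/(-100172 + 1/4390) = 1/(-439755079/4390) = -4390/439755079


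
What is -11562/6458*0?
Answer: 0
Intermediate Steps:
-11562/6458*0 = -11562*1/6458*0 = -5781/3229*0 = 0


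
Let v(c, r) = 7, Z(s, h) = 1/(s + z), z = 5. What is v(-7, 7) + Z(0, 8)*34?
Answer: 69/5 ≈ 13.800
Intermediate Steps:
Z(s, h) = 1/(5 + s) (Z(s, h) = 1/(s + 5) = 1/(5 + s))
v(-7, 7) + Z(0, 8)*34 = 7 + 34/(5 + 0) = 7 + 34/5 = 69/5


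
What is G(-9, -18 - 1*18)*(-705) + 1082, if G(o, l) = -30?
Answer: 22232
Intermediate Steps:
G(-9, -18 - 1*18)*(-705) + 1082 = -30*(-705) + 1082 = 21150 + 1082 = 22232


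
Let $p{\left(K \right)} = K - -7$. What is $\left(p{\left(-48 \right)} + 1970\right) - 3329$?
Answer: $-1400$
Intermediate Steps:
$p{\left(K \right)} = 7 + K$ ($p{\left(K \right)} = K + 7 = 7 + K$)
$\left(p{\left(-48 \right)} + 1970\right) - 3329 = \left(\left(7 - 48\right) + 1970\right) - 3329 = \left(-41 + 1970\right) - 3329 = 1929 - 3329 = -1400$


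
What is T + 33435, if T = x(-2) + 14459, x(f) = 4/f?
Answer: 47892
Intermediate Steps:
T = 14457 (T = 4/(-2) + 14459 = 4*(-½) + 14459 = -2 + 14459 = 14457)
T + 33435 = 14457 + 33435 = 47892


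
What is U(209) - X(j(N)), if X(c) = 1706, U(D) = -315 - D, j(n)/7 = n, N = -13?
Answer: -2230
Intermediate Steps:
j(n) = 7*n
U(209) - X(j(N)) = (-315 - 1*209) - 1*1706 = (-315 - 209) - 1706 = -524 - 1706 = -2230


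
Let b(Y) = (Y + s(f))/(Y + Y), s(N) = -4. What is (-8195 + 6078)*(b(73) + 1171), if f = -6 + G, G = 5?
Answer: -4960015/2 ≈ -2.4800e+6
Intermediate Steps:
f = -1 (f = -6 + 5 = -1)
b(Y) = (-4 + Y)/(2*Y) (b(Y) = (Y - 4)/(Y + Y) = (-4 + Y)/((2*Y)) = (-4 + Y)*(1/(2*Y)) = (-4 + Y)/(2*Y))
(-8195 + 6078)*(b(73) + 1171) = (-8195 + 6078)*((½)*(-4 + 73)/73 + 1171) = -2117*((½)*(1/73)*69 + 1171) = -2117*(69/146 + 1171) = -2117*171035/146 = -4960015/2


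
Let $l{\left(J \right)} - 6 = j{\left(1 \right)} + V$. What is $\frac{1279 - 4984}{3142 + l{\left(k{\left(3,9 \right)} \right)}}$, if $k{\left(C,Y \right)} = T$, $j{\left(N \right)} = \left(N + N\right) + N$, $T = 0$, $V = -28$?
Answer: $- \frac{1235}{1041} \approx -1.1864$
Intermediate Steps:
$j{\left(N \right)} = 3 N$ ($j{\left(N \right)} = 2 N + N = 3 N$)
$k{\left(C,Y \right)} = 0$
$l{\left(J \right)} = -19$ ($l{\left(J \right)} = 6 + \left(3 \cdot 1 - 28\right) = 6 + \left(3 - 28\right) = 6 - 25 = -19$)
$\frac{1279 - 4984}{3142 + l{\left(k{\left(3,9 \right)} \right)}} = \frac{1279 - 4984}{3142 - 19} = - \frac{3705}{3123} = \left(-3705\right) \frac{1}{3123} = - \frac{1235}{1041}$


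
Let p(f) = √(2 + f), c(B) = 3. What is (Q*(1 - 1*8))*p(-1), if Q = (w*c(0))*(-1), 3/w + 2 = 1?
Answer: -63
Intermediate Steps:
w = -3 (w = 3/(-2 + 1) = 3/(-1) = 3*(-1) = -3)
Q = 9 (Q = -3*3*(-1) = -9*(-1) = 9)
(Q*(1 - 1*8))*p(-1) = (9*(1 - 1*8))*√(2 - 1) = (9*(1 - 8))*√1 = (9*(-7))*1 = -63*1 = -63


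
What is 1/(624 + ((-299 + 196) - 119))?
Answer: 1/402 ≈ 0.0024876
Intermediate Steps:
1/(624 + ((-299 + 196) - 119)) = 1/(624 + (-103 - 119)) = 1/(624 - 222) = 1/402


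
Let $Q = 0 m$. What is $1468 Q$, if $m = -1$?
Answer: $0$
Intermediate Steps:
$Q = 0$ ($Q = 0 \left(-1\right) = 0$)
$1468 Q = 1468 \cdot 0 = 0$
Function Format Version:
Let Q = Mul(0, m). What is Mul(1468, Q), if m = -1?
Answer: 0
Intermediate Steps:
Q = 0 (Q = Mul(0, -1) = 0)
Mul(1468, Q) = Mul(1468, 0) = 0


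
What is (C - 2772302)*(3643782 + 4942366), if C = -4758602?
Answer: -64661456317792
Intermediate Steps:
(C - 2772302)*(3643782 + 4942366) = (-4758602 - 2772302)*(3643782 + 4942366) = -7530904*8586148 = -64661456317792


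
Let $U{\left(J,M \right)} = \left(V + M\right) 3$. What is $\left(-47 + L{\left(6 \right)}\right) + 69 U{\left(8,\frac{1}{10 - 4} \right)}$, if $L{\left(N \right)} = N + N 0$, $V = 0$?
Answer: $- \frac{13}{2} \approx -6.5$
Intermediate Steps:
$L{\left(N \right)} = N$ ($L{\left(N \right)} = N + 0 = N$)
$U{\left(J,M \right)} = 3 M$ ($U{\left(J,M \right)} = \left(0 + M\right) 3 = M 3 = 3 M$)
$\left(-47 + L{\left(6 \right)}\right) + 69 U{\left(8,\frac{1}{10 - 4} \right)} = \left(-47 + 6\right) + 69 \frac{3}{10 - 4} = -41 + 69 \cdot \frac{3}{6} = -41 + 69 \cdot 3 \cdot \frac{1}{6} = -41 + 69 \cdot \frac{1}{2} = -41 + \frac{69}{2} = - \frac{13}{2}$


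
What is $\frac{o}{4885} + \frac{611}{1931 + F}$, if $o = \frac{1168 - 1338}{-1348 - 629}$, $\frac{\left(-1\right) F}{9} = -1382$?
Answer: $\frac{1180652765}{27754140201} \approx 0.04254$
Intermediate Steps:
$F = 12438$ ($F = \left(-9\right) \left(-1382\right) = 12438$)
$o = \frac{170}{1977}$ ($o = - \frac{170}{-1977} = \left(-170\right) \left(- \frac{1}{1977}\right) = \frac{170}{1977} \approx 0.085989$)
$\frac{o}{4885} + \frac{611}{1931 + F} = \frac{170}{1977 \cdot 4885} + \frac{611}{1931 + 12438} = \frac{170}{1977} \cdot \frac{1}{4885} + \frac{611}{14369} = \frac{34}{1931529} + 611 \cdot \frac{1}{14369} = \frac{34}{1931529} + \frac{611}{14369} = \frac{1180652765}{27754140201}$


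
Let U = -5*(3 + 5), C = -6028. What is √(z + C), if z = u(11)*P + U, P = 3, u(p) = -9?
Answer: I*√6095 ≈ 78.07*I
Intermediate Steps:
U = -40 (U = -5*8 = -40)
z = -67 (z = -9*3 - 40 = -27 - 40 = -67)
√(z + C) = √(-67 - 6028) = √(-6095) = I*√6095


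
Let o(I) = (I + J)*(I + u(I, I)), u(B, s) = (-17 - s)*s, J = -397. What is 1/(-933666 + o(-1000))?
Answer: 1/1373714334 ≈ 7.2795e-10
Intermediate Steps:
u(B, s) = s*(-17 - s)
o(I) = (-397 + I)*(I - I*(17 + I)) (o(I) = (I - 397)*(I - I*(17 + I)) = (-397 + I)*(I - I*(17 + I)))
1/(-933666 + o(-1000)) = 1/(-933666 - 1000*(6352 - 1*(-1000)² + 381*(-1000))) = 1/(-933666 - 1000*(6352 - 1*1000000 - 381000)) = 1/(-933666 - 1000*(6352 - 1000000 - 381000)) = 1/(-933666 - 1000*(-1374648)) = 1/(-933666 + 1374648000) = 1/1373714334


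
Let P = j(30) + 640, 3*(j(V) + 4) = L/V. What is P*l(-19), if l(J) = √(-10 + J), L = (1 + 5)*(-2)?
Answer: 9538*I*√29/15 ≈ 3424.2*I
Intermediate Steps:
L = -12 (L = 6*(-2) = -12)
j(V) = -4 - 4/V (j(V) = -4 + (-12/V)/3 = -4 - 4/V)
P = 9538/15 (P = (-4 - 4/30) + 640 = (-4 - 4*1/30) + 640 = (-4 - 2/15) + 640 = -62/15 + 640 = 9538/15 ≈ 635.87)
P*l(-19) = 9538*√(-10 - 19)/15 = 9538*√(-29)/15 = 9538*(I*√29)/15 = 9538*I*√29/15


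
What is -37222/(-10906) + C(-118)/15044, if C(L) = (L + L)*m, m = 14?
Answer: 65491793/20508733 ≈ 3.1934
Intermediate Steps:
C(L) = 28*L (C(L) = (L + L)*14 = (2*L)*14 = 28*L)
-37222/(-10906) + C(-118)/15044 = -37222/(-10906) + (28*(-118))/15044 = -37222*(-1/10906) - 3304*1/15044 = 18611/5453 - 826/3761 = 65491793/20508733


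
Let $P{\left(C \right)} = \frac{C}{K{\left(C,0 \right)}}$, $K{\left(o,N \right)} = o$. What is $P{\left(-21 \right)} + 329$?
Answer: $330$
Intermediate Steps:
$P{\left(C \right)} = 1$ ($P{\left(C \right)} = \frac{C}{C} = 1$)
$P{\left(-21 \right)} + 329 = 1 + 329 = 330$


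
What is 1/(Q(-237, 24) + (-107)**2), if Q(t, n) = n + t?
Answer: 1/11236 ≈ 8.9000e-5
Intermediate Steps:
1/(Q(-237, 24) + (-107)**2) = 1/((24 - 237) + (-107)**2) = 1/(-213 + 11449) = 1/11236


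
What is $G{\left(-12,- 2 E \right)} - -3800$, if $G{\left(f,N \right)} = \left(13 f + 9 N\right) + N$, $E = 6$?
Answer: $3524$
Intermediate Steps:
$G{\left(f,N \right)} = 10 N + 13 f$ ($G{\left(f,N \right)} = \left(9 N + 13 f\right) + N = 10 N + 13 f$)
$G{\left(-12,- 2 E \right)} - -3800 = \left(10 \left(\left(-2\right) 6\right) + 13 \left(-12\right)\right) - -3800 = \left(10 \left(-12\right) - 156\right) + 3800 = \left(-120 - 156\right) + 3800 = -276 + 3800 = 3524$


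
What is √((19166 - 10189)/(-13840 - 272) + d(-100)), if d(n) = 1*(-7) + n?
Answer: I*√3037922/168 ≈ 10.375*I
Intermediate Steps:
d(n) = -7 + n
√((19166 - 10189)/(-13840 - 272) + d(-100)) = √((19166 - 10189)/(-13840 - 272) + (-7 - 100)) = √(8977/(-14112) - 107) = √(8977*(-1/14112) - 107) = √(-8977/14112 - 107) = √(-1518961/14112) = I*√3037922/168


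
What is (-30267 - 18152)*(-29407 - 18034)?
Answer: 2297045779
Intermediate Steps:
(-30267 - 18152)*(-29407 - 18034) = -48419*(-47441) = 2297045779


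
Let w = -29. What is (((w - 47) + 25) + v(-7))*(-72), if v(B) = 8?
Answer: 3096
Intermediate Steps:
(((w - 47) + 25) + v(-7))*(-72) = (((-29 - 47) + 25) + 8)*(-72) = ((-76 + 25) + 8)*(-72) = (-51 + 8)*(-72) = -43*(-72) = 3096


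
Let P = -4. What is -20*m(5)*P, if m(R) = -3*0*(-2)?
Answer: 0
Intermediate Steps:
m(R) = 0 (m(R) = 0*(-2) = 0)
-20*m(5)*P = -0*(-4) = -20*0 = 0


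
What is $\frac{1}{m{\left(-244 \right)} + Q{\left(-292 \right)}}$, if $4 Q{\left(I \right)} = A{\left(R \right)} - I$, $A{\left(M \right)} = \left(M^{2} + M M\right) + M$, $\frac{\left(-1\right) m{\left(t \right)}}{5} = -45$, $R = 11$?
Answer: $\frac{4}{1445} \approx 0.0027682$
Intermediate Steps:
$m{\left(t \right)} = 225$ ($m{\left(t \right)} = \left(-5\right) \left(-45\right) = 225$)
$A{\left(M \right)} = M + 2 M^{2}$ ($A{\left(M \right)} = \left(M^{2} + M^{2}\right) + M = 2 M^{2} + M = M + 2 M^{2}$)
$Q{\left(I \right)} = \frac{253}{4} - \frac{I}{4}$ ($Q{\left(I \right)} = \frac{11 \left(1 + 2 \cdot 11\right) - I}{4} = \frac{11 \left(1 + 22\right) - I}{4} = \frac{11 \cdot 23 - I}{4} = \frac{253 - I}{4} = \frac{253}{4} - \frac{I}{4}$)
$\frac{1}{m{\left(-244 \right)} + Q{\left(-292 \right)}} = \frac{1}{225 + \left(\frac{253}{4} - -73\right)} = \frac{1}{225 + \left(\frac{253}{4} + 73\right)} = \frac{1}{225 + \frac{545}{4}} = \frac{1}{\frac{1445}{4}} = \frac{4}{1445}$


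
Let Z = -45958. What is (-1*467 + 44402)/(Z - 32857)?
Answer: -8787/15763 ≈ -0.55744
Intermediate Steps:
(-1*467 + 44402)/(Z - 32857) = (-1*467 + 44402)/(-45958 - 32857) = (-467 + 44402)/(-78815) = 43935*(-1/78815) = -8787/15763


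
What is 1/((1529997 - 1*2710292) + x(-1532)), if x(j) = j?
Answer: -1/1181827 ≈ -8.4615e-7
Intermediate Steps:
1/((1529997 - 1*2710292) + x(-1532)) = 1/((1529997 - 1*2710292) - 1532) = 1/((1529997 - 2710292) - 1532) = 1/(-1180295 - 1532) = 1/(-1181827) = -1/1181827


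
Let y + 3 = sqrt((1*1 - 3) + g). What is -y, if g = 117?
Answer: 3 - sqrt(115) ≈ -7.7238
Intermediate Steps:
y = -3 + sqrt(115) (y = -3 + sqrt((1*1 - 3) + 117) = -3 + sqrt((1 - 3) + 117) = -3 + sqrt(-2 + 117) = -3 + sqrt(115) ≈ 7.7238)
-y = -(-3 + sqrt(115)) = 3 - sqrt(115)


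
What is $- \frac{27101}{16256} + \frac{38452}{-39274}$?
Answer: $- \frac{844720193}{319219072} \approx -2.6462$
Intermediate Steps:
$- \frac{27101}{16256} + \frac{38452}{-39274} = \left(-27101\right) \frac{1}{16256} + 38452 \left(- \frac{1}{39274}\right) = - \frac{27101}{16256} - \frac{19226}{19637} = - \frac{844720193}{319219072}$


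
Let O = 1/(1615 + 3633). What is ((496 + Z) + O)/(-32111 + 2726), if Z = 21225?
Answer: -113991809/154212480 ≈ -0.73919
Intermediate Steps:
O = 1/5248 ≈ 0.00019055
((496 + Z) + O)/(-32111 + 2726) = ((496 + 21225) + 1/5248)/(-32111 + 2726) = (21721 + 1/5248)/(-29385) = (113991809/5248)*(-1/29385) = -113991809/154212480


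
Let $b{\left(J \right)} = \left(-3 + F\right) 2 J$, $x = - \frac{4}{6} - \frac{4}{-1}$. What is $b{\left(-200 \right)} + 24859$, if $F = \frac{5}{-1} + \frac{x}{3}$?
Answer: $\frac{248531}{9} \approx 27615.0$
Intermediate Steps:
$x = \frac{10}{3}$ ($x = \left(-4\right) \frac{1}{6} - -4 = - \frac{2}{3} + 4 = \frac{10}{3} \approx 3.3333$)
$F = - \frac{35}{9}$ ($F = \frac{5}{-1} + \frac{10}{3 \cdot 3} = 5 \left(-1\right) + \frac{10}{3} \cdot \frac{1}{3} = -5 + \frac{10}{9} = - \frac{35}{9} \approx -3.8889$)
$b{\left(J \right)} = - \frac{124 J}{9}$ ($b{\left(J \right)} = \left(-3 - \frac{35}{9}\right) 2 J = - \frac{62 \cdot 2 J}{9} = - \frac{124 J}{9}$)
$b{\left(-200 \right)} + 24859 = \left(- \frac{124}{9}\right) \left(-200\right) + 24859 = \frac{24800}{9} + 24859 = \frac{248531}{9}$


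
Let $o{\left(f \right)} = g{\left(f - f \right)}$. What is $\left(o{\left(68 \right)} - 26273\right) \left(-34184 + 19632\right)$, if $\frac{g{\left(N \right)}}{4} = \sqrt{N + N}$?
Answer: $382324696$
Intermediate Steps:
$g{\left(N \right)} = 4 \sqrt{2} \sqrt{N}$ ($g{\left(N \right)} = 4 \sqrt{N + N} = 4 \sqrt{2 N} = 4 \sqrt{2} \sqrt{N}$)
$o{\left(f \right)} = 0$ ($o{\left(f \right)} = 4 \sqrt{2} \sqrt{f - f} = 4 \sqrt{2} \sqrt{0} = 4 \sqrt{2} \cdot 0 = 0$)
$\left(o{\left(68 \right)} - 26273\right) \left(-34184 + 19632\right) = \left(0 - 26273\right) \left(-34184 + 19632\right) = \left(-26273\right) \left(-14552\right) = 382324696$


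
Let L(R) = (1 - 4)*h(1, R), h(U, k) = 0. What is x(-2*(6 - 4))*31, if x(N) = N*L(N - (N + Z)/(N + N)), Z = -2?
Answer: 0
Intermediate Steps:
L(R) = 0 (L(R) = (1 - 4)*0 = -3*0 = 0)
x(N) = 0 (x(N) = N*0 = 0)
x(-2*(6 - 4))*31 = 0*31 = 0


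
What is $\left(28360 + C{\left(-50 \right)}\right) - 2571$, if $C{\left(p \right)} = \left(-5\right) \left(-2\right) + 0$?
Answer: $25799$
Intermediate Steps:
$C{\left(p \right)} = 10$ ($C{\left(p \right)} = 10 + 0 = 10$)
$\left(28360 + C{\left(-50 \right)}\right) - 2571 = \left(28360 + 10\right) - 2571 = 28370 - 2571 = 25799$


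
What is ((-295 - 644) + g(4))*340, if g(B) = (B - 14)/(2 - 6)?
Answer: -318410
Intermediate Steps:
g(B) = 7/2 - B/4 (g(B) = (-14 + B)/(-4) = (-14 + B)*(-¼) = 7/2 - B/4)
((-295 - 644) + g(4))*340 = ((-295 - 644) + (7/2 - ¼*4))*340 = (-939 + (7/2 - 1))*340 = (-939 + 5/2)*340 = -1873/2*340 = -318410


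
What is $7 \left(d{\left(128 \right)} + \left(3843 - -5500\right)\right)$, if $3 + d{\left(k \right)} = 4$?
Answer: $65408$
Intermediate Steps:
$d{\left(k \right)} = 1$ ($d{\left(k \right)} = -3 + 4 = 1$)
$7 \left(d{\left(128 \right)} + \left(3843 - -5500\right)\right) = 7 \left(1 + \left(3843 - -5500\right)\right) = 7 \left(1 + \left(3843 + 5500\right)\right) = 7 \left(1 + 9343\right) = 7 \cdot 9344 = 65408$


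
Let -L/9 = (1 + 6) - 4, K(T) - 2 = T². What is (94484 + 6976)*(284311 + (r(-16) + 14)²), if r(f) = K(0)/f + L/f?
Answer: 1847729075205/64 ≈ 2.8871e+10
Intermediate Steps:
K(T) = 2 + T²
L = -27 (L = -9*((1 + 6) - 4) = -9*(7 - 4) = -9*3 = -27)
r(f) = -25/f (r(f) = (2 + 0²)/f - 27/f = (2 + 0)/f - 27/f = 2/f - 27/f = -25/f)
(94484 + 6976)*(284311 + (r(-16) + 14)²) = (94484 + 6976)*(284311 + (-25/(-16) + 14)²) = 101460*(284311 + (-25*(-1/16) + 14)²) = 101460*(284311 + (25/16 + 14)²) = 101460*(284311 + (249/16)²) = 101460*(284311 + 62001/256) = 101460*(72845617/256) = 1847729075205/64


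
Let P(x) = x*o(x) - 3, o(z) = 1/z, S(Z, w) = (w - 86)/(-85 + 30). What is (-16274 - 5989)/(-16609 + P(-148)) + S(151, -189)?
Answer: 35106/5537 ≈ 6.3403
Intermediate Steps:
S(Z, w) = 86/55 - w/55 (S(Z, w) = (-86 + w)/(-55) = (-86 + w)*(-1/55) = 86/55 - w/55)
P(x) = -2 (P(x) = x/x - 3 = 1 - 3 = -2)
(-16274 - 5989)/(-16609 + P(-148)) + S(151, -189) = (-16274 - 5989)/(-16609 - 2) + (86/55 - 1/55*(-189)) = -22263/(-16611) + (86/55 + 189/55) = -22263*(-1/16611) + 5 = 7421/5537 + 5 = 35106/5537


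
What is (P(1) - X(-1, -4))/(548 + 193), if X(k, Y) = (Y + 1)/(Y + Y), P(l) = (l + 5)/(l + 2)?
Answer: 1/456 ≈ 0.0021930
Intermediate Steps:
P(l) = (5 + l)/(2 + l)
X(k, Y) = (1 + Y)/(2*Y) (X(k, Y) = (1 + Y)/((2*Y)) = (1 + Y)*(1/(2*Y)) = (1 + Y)/(2*Y))
(P(1) - X(-1, -4))/(548 + 193) = ((5 + 1)/(2 + 1) - (1 - 4)/(2*(-4)))/(548 + 193) = (6/3 - (-1)*(-3)/(2*4))/741 = ((⅓)*6 - 1*3/8)*(1/741) = (2 - 3/8)*(1/741) = (13/8)*(1/741) = 1/456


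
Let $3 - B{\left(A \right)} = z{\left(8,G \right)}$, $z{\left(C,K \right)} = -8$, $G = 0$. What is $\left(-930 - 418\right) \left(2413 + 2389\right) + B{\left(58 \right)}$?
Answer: $-6473085$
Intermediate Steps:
$B{\left(A \right)} = 11$ ($B{\left(A \right)} = 3 - -8 = 3 + 8 = 11$)
$\left(-930 - 418\right) \left(2413 + 2389\right) + B{\left(58 \right)} = \left(-930 - 418\right) \left(2413 + 2389\right) + 11 = \left(-1348\right) 4802 + 11 = -6473096 + 11 = -6473085$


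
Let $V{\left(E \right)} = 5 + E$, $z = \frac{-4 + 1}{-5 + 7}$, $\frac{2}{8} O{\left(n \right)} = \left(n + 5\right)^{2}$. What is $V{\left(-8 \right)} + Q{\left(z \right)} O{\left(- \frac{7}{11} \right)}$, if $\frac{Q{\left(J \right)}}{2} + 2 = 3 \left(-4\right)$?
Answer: $- \frac{258411}{121} \approx -2135.6$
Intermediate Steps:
$O{\left(n \right)} = 4 \left(5 + n\right)^{2}$ ($O{\left(n \right)} = 4 \left(n + 5\right)^{2} = 4 \left(5 + n\right)^{2}$)
$z = - \frac{3}{2} \approx -1.5$
$Q{\left(J \right)} = -28$ ($Q{\left(J \right)} = -4 + 2 \cdot 3 \left(-4\right) = -4 + 2 \left(-12\right) = -4 - 24 = -28$)
$V{\left(-8 \right)} + Q{\left(z \right)} O{\left(- \frac{7}{11} \right)} = \left(5 - 8\right) - 28 \cdot 4 \left(5 - \frac{7}{11}\right)^{2} = -3 - 28 \cdot 4 \left(5 - \frac{7}{11}\right)^{2} = -3 - 28 \cdot 4 \left(\frac{48}{11}\right)^{2} = -3 - 28 \cdot 4 \cdot \frac{2304}{121} = -3 - \frac{258048}{121} = - \frac{258411}{121}$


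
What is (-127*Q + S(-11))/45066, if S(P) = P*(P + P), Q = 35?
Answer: -1401/15022 ≈ -0.093263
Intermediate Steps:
S(P) = 2*P² (S(P) = P*(2*P) = 2*P²)
(-127*Q + S(-11))/45066 = (-127*35 + 2*(-11)²)/45066 = (-4445 + 2*121)*(1/45066) = (-4445 + 242)*(1/45066) = -4203*1/45066 = -1401/15022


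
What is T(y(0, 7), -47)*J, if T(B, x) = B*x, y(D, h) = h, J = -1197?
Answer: 393813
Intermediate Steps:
T(y(0, 7), -47)*J = (7*(-47))*(-1197) = -329*(-1197) = 393813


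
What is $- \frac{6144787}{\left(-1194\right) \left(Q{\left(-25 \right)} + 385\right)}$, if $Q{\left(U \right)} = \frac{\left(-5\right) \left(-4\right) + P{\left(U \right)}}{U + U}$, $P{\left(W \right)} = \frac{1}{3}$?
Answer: $\frac{153619675}{11480111} \approx 13.381$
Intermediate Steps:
$P{\left(W \right)} = \frac{1}{3}$
$Q{\left(U \right)} = \frac{61}{6 U}$ ($Q{\left(U \right)} = \frac{\left(-5\right) \left(-4\right) + \frac{1}{3}}{U + U} = \frac{20 + \frac{1}{3}}{2 U} = \frac{61 \frac{1}{2 U}}{3} = \frac{61}{6 U}$)
$- \frac{6144787}{\left(-1194\right) \left(Q{\left(-25 \right)} + 385\right)} = - \frac{6144787}{\left(-1194\right) \left(\frac{61}{6 \left(-25\right)} + 385\right)} = - \frac{6144787}{\left(-1194\right) \left(\frac{61}{6} \left(- \frac{1}{25}\right) + 385\right)} = - \frac{6144787}{\left(-1194\right) \left(- \frac{61}{150} + 385\right)} = - \frac{6144787}{\left(-1194\right) \frac{57689}{150}} = - \frac{6144787}{- \frac{11480111}{25}} = \left(-6144787\right) \left(- \frac{25}{11480111}\right) = \frac{153619675}{11480111}$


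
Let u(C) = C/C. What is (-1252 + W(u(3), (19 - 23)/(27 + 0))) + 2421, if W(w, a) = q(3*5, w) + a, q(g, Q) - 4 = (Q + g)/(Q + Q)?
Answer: 31883/27 ≈ 1180.9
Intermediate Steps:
q(g, Q) = 4 + (Q + g)/(2*Q) (q(g, Q) = 4 + (Q + g)/(Q + Q) = 4 + (Q + g)/((2*Q)) = 4 + (Q + g)*(1/(2*Q)) = 4 + (Q + g)/(2*Q))
u(C) = 1
W(w, a) = a + (15 + 9*w)/(2*w) (W(w, a) = (3*5 + 9*w)/(2*w) + a = (15 + 9*w)/(2*w) + a = a + (15 + 9*w)/(2*w))
(-1252 + W(u(3), (19 - 23)/(27 + 0))) + 2421 = (-1252 + (9/2 + (19 - 23)/(27 + 0) + (15/2)/1)) + 2421 = (-1252 + (9/2 - 4/27 + (15/2)*1)) + 2421 = (-1252 + (9/2 - 4*1/27 + 15/2)) + 2421 = (-1252 + (9/2 - 4/27 + 15/2)) + 2421 = (-1252 + 320/27) + 2421 = -33484/27 + 2421 = 31883/27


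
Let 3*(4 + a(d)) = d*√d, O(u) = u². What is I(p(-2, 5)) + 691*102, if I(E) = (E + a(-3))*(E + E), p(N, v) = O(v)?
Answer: 71532 - 50*I*√3 ≈ 71532.0 - 86.603*I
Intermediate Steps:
a(d) = -4 + d^(3/2)/3 (a(d) = -4 + (d*√d)/3 = -4 + d^(3/2)/3)
p(N, v) = v²
I(E) = 2*E*(-4 + E - I*√3) (I(E) = (E + (-4 + (-3)^(3/2)/3))*(E + E) = (E + (-4 + (-3*I*√3)/3))*(2*E) = (E + (-4 - I*√3))*(2*E) = (-4 + E - I*√3)*(2*E) = 2*E*(-4 + E - I*√3))
I(p(-2, 5)) + 691*102 = 2*5²*(-4 + 5² - I*√3) + 691*102 = 2*25*(-4 + 25 - I*√3) + 70482 = 2*25*(21 - I*√3) + 70482 = (1050 - 50*I*√3) + 70482 = 71532 - 50*I*√3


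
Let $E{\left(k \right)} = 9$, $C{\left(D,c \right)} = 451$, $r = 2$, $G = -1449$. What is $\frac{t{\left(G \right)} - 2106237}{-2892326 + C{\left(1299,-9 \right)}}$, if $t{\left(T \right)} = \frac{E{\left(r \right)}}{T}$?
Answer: $\frac{339104158}{465591875} \approx 0.72833$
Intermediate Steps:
$t{\left(T \right)} = \frac{9}{T}$
$\frac{t{\left(G \right)} - 2106237}{-2892326 + C{\left(1299,-9 \right)}} = \frac{\frac{9}{-1449} - 2106237}{-2892326 + 451} = \frac{9 \left(- \frac{1}{1449}\right) - 2106237}{-2891875} = \left(- \frac{1}{161} - 2106237\right) \left(- \frac{1}{2891875}\right) = \left(- \frac{339104158}{161}\right) \left(- \frac{1}{2891875}\right) = \frac{339104158}{465591875}$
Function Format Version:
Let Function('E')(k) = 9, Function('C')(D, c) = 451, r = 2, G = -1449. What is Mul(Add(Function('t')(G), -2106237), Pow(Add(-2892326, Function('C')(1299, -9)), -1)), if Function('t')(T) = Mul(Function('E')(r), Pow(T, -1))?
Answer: Rational(339104158, 465591875) ≈ 0.72833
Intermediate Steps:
Function('t')(T) = Mul(9, Pow(T, -1))
Mul(Add(Function('t')(G), -2106237), Pow(Add(-2892326, Function('C')(1299, -9)), -1)) = Mul(Add(Mul(9, Pow(-1449, -1)), -2106237), Pow(Add(-2892326, 451), -1)) = Mul(Add(Mul(9, Rational(-1, 1449)), -2106237), Pow(-2891875, -1)) = Mul(Add(Rational(-1, 161), -2106237), Rational(-1, 2891875)) = Mul(Rational(-339104158, 161), Rational(-1, 2891875)) = Rational(339104158, 465591875)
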